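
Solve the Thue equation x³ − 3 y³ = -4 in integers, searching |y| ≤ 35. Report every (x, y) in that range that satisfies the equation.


The equation is x³ - 3y³ = -4. For fixed y, x³ = 3·y³ − 4, so a solution requires the RHS to be a perfect cube.
Strategy: iterate y from -35 to 35, compute RHS = 3·y³ − 4, and check whether it is a (positive or negative) perfect cube.
Check small values of y:
  y = 0: RHS = -4 is not a perfect cube.
  y = 1: RHS = -1 = (-1)³ ⇒ x = -1 works.
  y = -1: RHS = -7 is not a perfect cube.
  y = 2: RHS = 20 is not a perfect cube.
  y = -2: RHS = -28 is not a perfect cube.
  y = 3: RHS = 77 is not a perfect cube.
  y = -3: RHS = -85 is not a perfect cube.
Continuing the search up to |y| = 35 finds no further solutions beyond those listed.
Collected solutions: (-1, 1).

Solutions (with |y| ≤ 35): (-1, 1).


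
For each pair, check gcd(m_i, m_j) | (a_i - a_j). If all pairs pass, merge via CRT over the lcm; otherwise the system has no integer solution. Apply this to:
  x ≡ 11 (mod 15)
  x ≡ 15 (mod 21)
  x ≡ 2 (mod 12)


Moduli 15, 21, 12 are not pairwise coprime, so CRT works modulo lcm(m_i) when all pairwise compatibility conditions hold.
Pairwise compatibility: gcd(m_i, m_j) must divide a_i - a_j for every pair.
Merge one congruence at a time:
  Start: x ≡ 11 (mod 15).
  Combine with x ≡ 15 (mod 21): gcd(15, 21) = 3, and 15 - 11 = 4 is NOT divisible by 3.
    ⇒ system is inconsistent (no integer solution).

No solution (the system is inconsistent).


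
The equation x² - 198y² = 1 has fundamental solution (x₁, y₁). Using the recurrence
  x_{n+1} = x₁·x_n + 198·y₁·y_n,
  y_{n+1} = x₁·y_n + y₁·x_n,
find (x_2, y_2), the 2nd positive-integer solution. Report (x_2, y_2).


Step 1: Find the fundamental solution (x₁, y₁) of x² - 198y² = 1.
  Expand √198 as a continued fraction. a₀ = ⌊√198⌋ = 14; iterate m_{k+1} = d_k·a_k − m_k, d_{k+1} = (198 − m_{k+1}²)/d_k, a_{k+1} = ⌊(a₀ + m_{k+1})/d_{k+1}⌋ (starting m₀ = 0, d₀ = 1), with convergents p_k = a_k·p_{k-1} + p_{k-2}, q_k = a_k·q_{k-1} + q_{k-2} (p₋₁ = 1, q₋₁ = 0):
  k = 0: a₀ = 14; p₀/q₀ = 14/1; p₀² − 198·q₀² = 196 − 198 = -2.
  k = 1: m = 14, d = 2, a = ⌊(14 + 14)/2⌋ = 14; p/q = (14·14 + 1)/(14·1 + 0) = 197/14; p² − 198·q² = 38809 − 38808 = 1.
  The first convergent with p² − 198·q² = 1 gives the fundamental solution (x₁, y₁) = (197, 14).
Step 2: Apply the recurrence (x_{n+1}, y_{n+1}) = (x₁x_n + 198y₁y_n, x₁y_n + y₁x_n) repeatedly.
  From (x_1, y_1) = (197, 14): x_2 = 197·197 + 198·14·14 = 77617; y_2 = 197·14 + 14·197 = 5516.
Step 3: Verify x_2² - 198·y_2² = 6024398689 - 6024398688 = 1 (should be 1). ✓

(x_1, y_1) = (197, 14); (x_2, y_2) = (77617, 5516).


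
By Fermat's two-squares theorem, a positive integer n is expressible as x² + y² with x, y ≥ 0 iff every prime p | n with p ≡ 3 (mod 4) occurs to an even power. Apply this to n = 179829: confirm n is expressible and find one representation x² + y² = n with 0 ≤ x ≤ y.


Step 1: Factor n = 179829 = 3^2 · 13 · 29 · 53.
Step 2: Check the mod-4 condition on each prime factor: 3 ≡ 3 (mod 4), exponent 2 (must be even); 13 ≡ 1 (mod 4), exponent 1; 29 ≡ 1 (mod 4), exponent 1; 53 ≡ 1 (mod 4), exponent 1.
All primes ≡ 3 (mod 4) appear to even exponent (or don't appear), so by the two-squares theorem n IS expressible as a sum of two squares.
Step 3: Build a representation. Group n = k² · m with k = 3 and m = 13 · 29 · 53 = 19981 (a product of primes ≡ 1 (mod 4)); a representation of m scales to one of n via (k·x)² + (k·y)² = k²(x² + y²). Each prime p ≡ 1 (mod 4) is itself a sum of two squares; find a² by testing p − a² for a perfect square:
  13: 13 − 1² = 12, 13 − 2² = 9 = 3² ⇒ 13 = 2² + 3².
  29: 29 − 1² = 28, 29 − 2² = 25 = 5² ⇒ 29 = 2² + 5².
  53: 53 − 1² = 52, 53 − 2² = 49 = 7² ⇒ 53 = 2² + 7².
  Combine using the Brahmagupta–Fibonacci identity (a² + b²)(c² + d²) = (ac − bd)² + (ad + bc)² = (ac + bd)² + (ad − bc)²:
  13 · 29 = 377: from (2² + 3²)(2² + 5²), take (2·2 − 3·5, 2·5 + 3·2) = (4 − 15, 10 + 6) = (-11, 16); dropping signs (only squares matter) gives (11, 16); check 11² + 16² = 121 + 256 = 377 ✓.
  377 · 53 = 19981: from (11² + 16²)(2² + 7²), take (11·2 − 16·7, 11·7 + 16·2) = (22 − 112, 77 + 32) = (-90, 109); dropping signs (only squares matter) gives (90, 109); check 90² + 109² = 8100 + 11881 = 19981 ✓.
  Scale by k = 3: (3·90, 3·109) = (270, 327).
Step 4: Order so x ≤ y and verify: 270² + 327² = 72900 + 106929 = 179829 = n. ✓

n = 179829 = 270² + 327² (one valid representation with x ≤ y).


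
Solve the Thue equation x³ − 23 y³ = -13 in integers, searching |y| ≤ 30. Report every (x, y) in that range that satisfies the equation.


The equation is x³ - 23y³ = -13. For fixed y, x³ = 23·y³ − 13, so a solution requires the RHS to be a perfect cube.
Strategy: iterate y from -30 to 30, compute RHS = 23·y³ − 13, and check whether it is a (positive or negative) perfect cube.
Check small values of y:
  y = 0: RHS = -13 is not a perfect cube.
  y = 1: RHS = 10 is not a perfect cube.
  y = -1: RHS = -36 is not a perfect cube.
  y = 2: RHS = 171 is not a perfect cube.
  y = -2: RHS = -197 is not a perfect cube.
  y = 3: RHS = 608 is not a perfect cube.
  y = -3: RHS = -634 is not a perfect cube.
Continuing the search up to |y| = 30 finds no solutions either.
No (x, y) in the scanned range satisfies the equation.

No integer solutions with |y| ≤ 30.


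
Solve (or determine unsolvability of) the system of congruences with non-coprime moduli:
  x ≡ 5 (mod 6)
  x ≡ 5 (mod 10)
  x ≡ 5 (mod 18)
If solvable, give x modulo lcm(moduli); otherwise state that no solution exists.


Moduli 6, 10, 18 are not pairwise coprime, so CRT works modulo lcm(m_i) when all pairwise compatibility conditions hold.
Pairwise compatibility: gcd(m_i, m_j) must divide a_i - a_j for every pair.
Merge one congruence at a time:
  Start: x ≡ 5 (mod 6).
  Combine with x ≡ 5 (mod 10): gcd(6, 10) = 2; 5 - 5 = 0, which IS divisible by 2, so compatible.
    Write x = 5 + 6·t and substitute into x ≡ 5 (mod 10): 6·t ≡ 5 − 5 = 0 (mod 10).
    Divide the congruence (and modulus) by g = 2: 3·t ≡ 0 (mod 5).
    The inverse of 3 mod 5 is 2 (since 3·2 = 6 = 1·5 + 1), so t ≡ 2·0 = 0 ≡ 0 (mod 5).
    Then x = 5 + 6·0 = 5, valid modulo lcm(6, 10) = 30: x ≡ 5 (mod 30).
  Combine with x ≡ 5 (mod 18): gcd(30, 18) = 6; 5 - 5 = 0, which IS divisible by 6, so compatible.
    Write x = 5 + 30·t and substitute into x ≡ 5 (mod 18): 30·t ≡ 5 − 5 = 0 (mod 18).
    Divide the congruence (and modulus) by g = 6: 5·t ≡ 0 (mod 3).
    Reduce coefficients mod 3: 2·t ≡ 0 (mod 3).
    The inverse of 2 mod 3 is 2 (since 2·2 = 4 = 1·3 + 1), so t ≡ 2·0 = 0 ≡ 0 (mod 3).
    Then x = 5 + 30·0 = 5, valid modulo lcm(30, 18) = 90: x ≡ 5 (mod 90).
Verify: 5 mod 6 = 5, 5 mod 10 = 5, 5 mod 18 = 5.

x ≡ 5 (mod 90).


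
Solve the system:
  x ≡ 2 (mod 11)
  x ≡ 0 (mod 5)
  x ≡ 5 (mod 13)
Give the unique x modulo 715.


Moduli 11, 5, 13 are pairwise coprime; by CRT there is a unique solution modulo M = 11 · 5 · 13 = 715.
Solve pairwise, accumulating the modulus:
  Start with x ≡ 2 (mod 11).
  Combine with x ≡ 0 (mod 5): since gcd(11, 5) = 1, we get a unique residue mod 55.
    Write x = 2 + 11·t and substitute into x ≡ 0 (mod 5): 11·t ≡ 0 − 2 = -2 (mod 5).
    Reduce coefficients mod 5: 1·t ≡ 3 (mod 5).
    So t ≡ 3 (mod 5).
    Then x = 2 + 11·3 = 35, valid modulo lcm(11, 5) = 55: x ≡ 35 (mod 55).
  Combine with x ≡ 5 (mod 13): since gcd(55, 13) = 1, we get a unique residue mod 715.
    Write x = 35 + 55·t and substitute into x ≡ 5 (mod 13): 55·t ≡ 5 − 35 = -30 (mod 13).
    Reduce coefficients mod 13: 3·t ≡ 9 (mod 13).
    The inverse of 3 mod 13 is 9 (since 3·9 = 27 = 2·13 + 1), so t ≡ 9·9 = 81 ≡ 3 (mod 13).
    Then x = 35 + 55·3 = 200, valid modulo lcm(55, 13) = 715: x ≡ 200 (mod 715).
Verify: 200 mod 11 = 2 ✓, 200 mod 5 = 0 ✓, 200 mod 13 = 5 ✓.

x ≡ 200 (mod 715).


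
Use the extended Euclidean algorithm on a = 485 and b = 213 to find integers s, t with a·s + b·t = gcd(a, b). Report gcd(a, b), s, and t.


Euclidean algorithm on (485, 213) — divide until remainder is 0:
  485 = 2 · 213 + 59
  213 = 3 · 59 + 36
  59 = 1 · 36 + 23
  36 = 1 · 23 + 13
  23 = 1 · 13 + 10
  13 = 1 · 10 + 3
  10 = 3 · 3 + 1
  3 = 3 · 1 + 0
gcd(485, 213) = 1.
Track Bezout coefficients alongside the remainders: start with r₀ = 485 = a·1 + b·0 (s = 1, t = 0) and r₁ = 213 = a·0 + b·1 (s = 0, t = 1); each new remainder r_{k+1} = r_{k-1} − q_k·r_k inherits s_{k+1} = s_{k-1} − q_k·s_k, t_{k+1} = t_{k-1} − q_k·t_k, so r_k = a·s_k + b·t_k at every step:
  q = 2: r = 59, s = 1 − 2·0 = 1, t = 0 − 2·1 = -2  (check: 485·1 + 213·(-2) = 59)
  q = 3: r = 36, s = 0 − 3·1 = -3, t = 1 − 3·(-2) = 7  (check: 485·(-3) + 213·7 = 36)
  q = 1: r = 23, s = 1 − 1·(-3) = 4, t = -2 − 1·7 = -9  (check: 485·4 + 213·(-9) = 23)
  q = 1: r = 13, s = -3 − 1·4 = -7, t = 7 − 1·(-9) = 16  (check: 485·(-7) + 213·16 = 13)
  q = 1: r = 10, s = 4 − 1·(-7) = 11, t = -9 − 1·16 = -25  (check: 485·11 + 213·(-25) = 10)
  q = 1: r = 3, s = -7 − 1·11 = -18, t = 16 − 1·(-25) = 41  (check: 485·(-18) + 213·41 = 3)
  q = 3: r = 1, s = 11 − 3·(-18) = 65, t = -25 − 3·41 = -148  (check: 485·65 + 213·(-148) = 1)
The row with r = 1 (the gcd) gives the Bezout coefficients s = 65, t = -148.
Result: 485 · (65) + 213 · (-148) = 1.

gcd(485, 213) = 1; s = 65, t = -148 (check: 485·65 + 213·(-148) = 1).


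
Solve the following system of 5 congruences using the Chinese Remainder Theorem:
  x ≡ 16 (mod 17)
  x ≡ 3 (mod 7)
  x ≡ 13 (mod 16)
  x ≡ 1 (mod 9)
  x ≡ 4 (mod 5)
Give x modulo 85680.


Product of moduli M = 17 · 7 · 16 · 9 · 5 = 85680.
Merge one congruence at a time:
  Start: x ≡ 16 (mod 17).
  Combine with x ≡ 3 (mod 7); new modulus lcm = 119.
    Write x = 16 + 17·t and substitute into x ≡ 3 (mod 7): 17·t ≡ 3 − 16 = -13 (mod 7).
    Reduce coefficients mod 7: 3·t ≡ 1 (mod 7).
    The inverse of 3 mod 7 is 5 (since 3·5 = 15 = 2·7 + 1), so t ≡ 5·1 = 5 ≡ 5 (mod 7).
    Then x = 16 + 17·5 = 101, valid modulo lcm(17, 7) = 119: x ≡ 101 (mod 119).
  Combine with x ≡ 13 (mod 16); new modulus lcm = 1904.
    Write x = 101 + 119·t and substitute into x ≡ 13 (mod 16): 119·t ≡ 13 − 101 = -88 (mod 16).
    Reduce coefficients mod 16: 7·t ≡ 8 (mod 16).
    The inverse of 7 mod 16 is 7 (since 7·7 = 49 = 3·16 + 1), so t ≡ 7·8 = 56 ≡ 8 (mod 16).
    Then x = 101 + 119·8 = 1053, valid modulo lcm(119, 16) = 1904: x ≡ 1053 (mod 1904).
  Combine with x ≡ 1 (mod 9); new modulus lcm = 17136.
    Write x = 1053 + 1904·t and substitute into x ≡ 1 (mod 9): 1904·t ≡ 1 − 1053 = -1052 (mod 9).
    Reduce coefficients mod 9: 5·t ≡ 1 (mod 9).
    The inverse of 5 mod 9 is 2 (since 5·2 = 10 = 1·9 + 1), so t ≡ 2·1 = 2 ≡ 2 (mod 9).
    Then x = 1053 + 1904·2 = 4861, valid modulo lcm(1904, 9) = 17136: x ≡ 4861 (mod 17136).
  Combine with x ≡ 4 (mod 5); new modulus lcm = 85680.
    Write x = 4861 + 17136·t and substitute into x ≡ 4 (mod 5): 17136·t ≡ 4 − 4861 = -4857 (mod 5).
    Reduce coefficients mod 5: 1·t ≡ 3 (mod 5).
    So t ≡ 3 (mod 5).
    Then x = 4861 + 17136·3 = 56269, valid modulo lcm(17136, 5) = 85680: x ≡ 56269 (mod 85680).
Verify against each original: 56269 mod 17 = 16, 56269 mod 7 = 3, 56269 mod 16 = 13, 56269 mod 9 = 1, 56269 mod 5 = 4.

x ≡ 56269 (mod 85680).


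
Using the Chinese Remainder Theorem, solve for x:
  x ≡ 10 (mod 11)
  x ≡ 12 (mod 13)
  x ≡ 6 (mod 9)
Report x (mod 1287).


Moduli 11, 13, 9 are pairwise coprime; by CRT there is a unique solution modulo M = 11 · 13 · 9 = 1287.
Solve pairwise, accumulating the modulus:
  Start with x ≡ 10 (mod 11).
  Combine with x ≡ 12 (mod 13): since gcd(11, 13) = 1, we get a unique residue mod 143.
    Write x = 10 + 11·t and substitute into x ≡ 12 (mod 13): 11·t ≡ 12 − 10 = 2 (mod 13).
    The inverse of 11 mod 13 is 6 (since 11·6 = 66 = 5·13 + 1), so t ≡ 6·2 = 12 ≡ 12 (mod 13).
    Then x = 10 + 11·12 = 142, valid modulo lcm(11, 13) = 143: x ≡ 142 (mod 143).
  Combine with x ≡ 6 (mod 9): since gcd(143, 9) = 1, we get a unique residue mod 1287.
    Write x = 142 + 143·t and substitute into x ≡ 6 (mod 9): 143·t ≡ 6 − 142 = -136 (mod 9).
    Reduce coefficients mod 9: 8·t ≡ 8 (mod 9).
    The inverse of 8 mod 9 is 8 (since 8·8 = 64 = 7·9 + 1), so t ≡ 8·8 = 64 ≡ 1 (mod 9).
    Then x = 142 + 143·1 = 285, valid modulo lcm(143, 9) = 1287: x ≡ 285 (mod 1287).
Verify: 285 mod 11 = 10 ✓, 285 mod 13 = 12 ✓, 285 mod 9 = 6 ✓.

x ≡ 285 (mod 1287).


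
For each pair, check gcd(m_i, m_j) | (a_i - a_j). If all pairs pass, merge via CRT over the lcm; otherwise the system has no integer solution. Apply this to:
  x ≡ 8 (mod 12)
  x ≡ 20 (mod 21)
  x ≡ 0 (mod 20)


Moduli 12, 21, 20 are not pairwise coprime, so CRT works modulo lcm(m_i) when all pairwise compatibility conditions hold.
Pairwise compatibility: gcd(m_i, m_j) must divide a_i - a_j for every pair.
Merge one congruence at a time:
  Start: x ≡ 8 (mod 12).
  Combine with x ≡ 20 (mod 21): gcd(12, 21) = 3; 20 - 8 = 12, which IS divisible by 3, so compatible.
    Write x = 8 + 12·t and substitute into x ≡ 20 (mod 21): 12·t ≡ 20 − 8 = 12 (mod 21).
    Divide the congruence (and modulus) by g = 3: 4·t ≡ 4 (mod 7).
    The inverse of 4 mod 7 is 2 (since 4·2 = 8 = 1·7 + 1), so t ≡ 2·4 = 8 ≡ 1 (mod 7).
    Then x = 8 + 12·1 = 20, valid modulo lcm(12, 21) = 84: x ≡ 20 (mod 84).
  Combine with x ≡ 0 (mod 20): gcd(84, 20) = 4; 0 - 20 = -20, which IS divisible by 4, so compatible.
    Write x = 20 + 84·t and substitute into x ≡ 0 (mod 20): 84·t ≡ 0 − 20 = -20 (mod 20).
    Divide the congruence (and modulus) by g = 4: 21·t ≡ -5 (mod 5).
    Reduce coefficients mod 5: 1·t ≡ 0 (mod 5).
    So t ≡ 0 (mod 5).
    Then x = 20 + 84·0 = 20, valid modulo lcm(84, 20) = 420: x ≡ 20 (mod 420).
Verify: 20 mod 12 = 8, 20 mod 21 = 20, 20 mod 20 = 0.

x ≡ 20 (mod 420).


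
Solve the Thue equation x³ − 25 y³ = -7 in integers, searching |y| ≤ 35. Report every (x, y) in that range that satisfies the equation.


The equation is x³ - 25y³ = -7. For fixed y, x³ = 25·y³ − 7, so a solution requires the RHS to be a perfect cube.
Strategy: iterate y from -35 to 35, compute RHS = 25·y³ − 7, and check whether it is a (positive or negative) perfect cube.
Check small values of y:
  y = 0: RHS = -7 is not a perfect cube.
  y = 1: RHS = 18 is not a perfect cube.
  y = -1: RHS = -32 is not a perfect cube.
  y = 2: RHS = 193 is not a perfect cube.
  y = -2: RHS = -207 is not a perfect cube.
  y = 3: RHS = 668 is not a perfect cube.
  y = -3: RHS = -682 is not a perfect cube.
Continuing the search up to |y| = 35 finds no solutions either.
No (x, y) in the scanned range satisfies the equation.

No integer solutions with |y| ≤ 35.


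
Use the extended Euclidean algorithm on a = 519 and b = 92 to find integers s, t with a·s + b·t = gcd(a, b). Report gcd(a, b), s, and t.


Euclidean algorithm on (519, 92) — divide until remainder is 0:
  519 = 5 · 92 + 59
  92 = 1 · 59 + 33
  59 = 1 · 33 + 26
  33 = 1 · 26 + 7
  26 = 3 · 7 + 5
  7 = 1 · 5 + 2
  5 = 2 · 2 + 1
  2 = 2 · 1 + 0
gcd(519, 92) = 1.
Track Bezout coefficients alongside the remainders: start with r₀ = 519 = a·1 + b·0 (s = 1, t = 0) and r₁ = 92 = a·0 + b·1 (s = 0, t = 1); each new remainder r_{k+1} = r_{k-1} − q_k·r_k inherits s_{k+1} = s_{k-1} − q_k·s_k, t_{k+1} = t_{k-1} − q_k·t_k, so r_k = a·s_k + b·t_k at every step:
  q = 5: r = 59, s = 1 − 5·0 = 1, t = 0 − 5·1 = -5  (check: 519·1 + 92·(-5) = 59)
  q = 1: r = 33, s = 0 − 1·1 = -1, t = 1 − 1·(-5) = 6  (check: 519·(-1) + 92·6 = 33)
  q = 1: r = 26, s = 1 − 1·(-1) = 2, t = -5 − 1·6 = -11  (check: 519·2 + 92·(-11) = 26)
  q = 1: r = 7, s = -1 − 1·2 = -3, t = 6 − 1·(-11) = 17  (check: 519·(-3) + 92·17 = 7)
  q = 3: r = 5, s = 2 − 3·(-3) = 11, t = -11 − 3·17 = -62  (check: 519·11 + 92·(-62) = 5)
  q = 1: r = 2, s = -3 − 1·11 = -14, t = 17 − 1·(-62) = 79  (check: 519·(-14) + 92·79 = 2)
  q = 2: r = 1, s = 11 − 2·(-14) = 39, t = -62 − 2·79 = -220  (check: 519·39 + 92·(-220) = 1)
The row with r = 1 (the gcd) gives the Bezout coefficients s = 39, t = -220.
Result: 519 · (39) + 92 · (-220) = 1.

gcd(519, 92) = 1; s = 39, t = -220 (check: 519·39 + 92·(-220) = 1).


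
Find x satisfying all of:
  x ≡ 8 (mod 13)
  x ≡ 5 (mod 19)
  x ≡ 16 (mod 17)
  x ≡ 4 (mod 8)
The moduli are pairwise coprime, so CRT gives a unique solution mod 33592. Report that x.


Product of moduli M = 13 · 19 · 17 · 8 = 33592.
Merge one congruence at a time:
  Start: x ≡ 8 (mod 13).
  Combine with x ≡ 5 (mod 19); new modulus lcm = 247.
    Write x = 8 + 13·t and substitute into x ≡ 5 (mod 19): 13·t ≡ 5 − 8 = -3 (mod 19).
    Reduce coefficients mod 19: 13·t ≡ 16 (mod 19).
    The inverse of 13 mod 19 is 3 (since 13·3 = 39 = 2·19 + 1), so t ≡ 3·16 = 48 ≡ 10 (mod 19).
    Then x = 8 + 13·10 = 138, valid modulo lcm(13, 19) = 247: x ≡ 138 (mod 247).
  Combine with x ≡ 16 (mod 17); new modulus lcm = 4199.
    Write x = 138 + 247·t and substitute into x ≡ 16 (mod 17): 247·t ≡ 16 − 138 = -122 (mod 17).
    Reduce coefficients mod 17: 9·t ≡ 14 (mod 17).
    The inverse of 9 mod 17 is 2 (since 9·2 = 18 = 1·17 + 1), so t ≡ 2·14 = 28 ≡ 11 (mod 17).
    Then x = 138 + 247·11 = 2855, valid modulo lcm(247, 17) = 4199: x ≡ 2855 (mod 4199).
  Combine with x ≡ 4 (mod 8); new modulus lcm = 33592.
    Write x = 2855 + 4199·t and substitute into x ≡ 4 (mod 8): 4199·t ≡ 4 − 2855 = -2851 (mod 8).
    Reduce coefficients mod 8: 7·t ≡ 5 (mod 8).
    The inverse of 7 mod 8 is 7 (since 7·7 = 49 = 6·8 + 1), so t ≡ 7·5 = 35 ≡ 3 (mod 8).
    Then x = 2855 + 4199·3 = 15452, valid modulo lcm(4199, 8) = 33592: x ≡ 15452 (mod 33592).
Verify against each original: 15452 mod 13 = 8, 15452 mod 19 = 5, 15452 mod 17 = 16, 15452 mod 8 = 4.

x ≡ 15452 (mod 33592).


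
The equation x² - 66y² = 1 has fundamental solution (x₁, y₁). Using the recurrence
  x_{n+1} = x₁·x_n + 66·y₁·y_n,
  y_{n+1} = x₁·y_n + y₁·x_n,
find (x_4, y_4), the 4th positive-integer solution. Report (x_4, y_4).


Step 1: Find the fundamental solution (x₁, y₁) of x² - 66y² = 1.
  Expand √66 as a continued fraction. a₀ = ⌊√66⌋ = 8; iterate m_{k+1} = d_k·a_k − m_k, d_{k+1} = (66 − m_{k+1}²)/d_k, a_{k+1} = ⌊(a₀ + m_{k+1})/d_{k+1}⌋ (starting m₀ = 0, d₀ = 1), with convergents p_k = a_k·p_{k-1} + p_{k-2}, q_k = a_k·q_{k-1} + q_{k-2} (p₋₁ = 1, q₋₁ = 0):
  k = 0: a₀ = 8; p₀/q₀ = 8/1; p₀² − 66·q₀² = 64 − 66 = -2.
  k = 1: m = 8, d = 2, a = ⌊(8 + 8)/2⌋ = 8; p/q = (8·8 + 1)/(8·1 + 0) = 65/8; p² − 66·q² = 4225 − 4224 = 1.
  The first convergent with p² − 66·q² = 1 gives the fundamental solution (x₁, y₁) = (65, 8).
Step 2: Apply the recurrence (x_{n+1}, y_{n+1}) = (x₁x_n + 66y₁y_n, x₁y_n + y₁x_n) repeatedly.
  From (x_1, y_1) = (65, 8): x_2 = 65·65 + 66·8·8 = 8449; y_2 = 65·8 + 8·65 = 1040.
  From (x_2, y_2) = (8449, 1040): x_3 = 65·8449 + 66·8·1040 = 1098305; y_3 = 65·1040 + 8·8449 = 135192.
  From (x_3, y_3) = (1098305, 135192): x_4 = 65·1098305 + 66·8·135192 = 142771201; y_4 = 65·135192 + 8·1098305 = 17573920.
Step 3: Verify x_4² - 66·y_4² = 20383615834982401 - 20383615834982400 = 1 (should be 1). ✓

(x_1, y_1) = (65, 8); (x_4, y_4) = (142771201, 17573920).


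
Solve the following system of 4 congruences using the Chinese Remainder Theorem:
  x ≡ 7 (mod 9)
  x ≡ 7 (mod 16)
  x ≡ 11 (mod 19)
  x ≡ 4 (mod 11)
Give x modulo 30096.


Product of moduli M = 9 · 16 · 19 · 11 = 30096.
Merge one congruence at a time:
  Start: x ≡ 7 (mod 9).
  Combine with x ≡ 7 (mod 16); new modulus lcm = 144.
    Write x = 7 + 9·t and substitute into x ≡ 7 (mod 16): 9·t ≡ 7 − 7 = 0 (mod 16).
    The inverse of 9 mod 16 is 9 (since 9·9 = 81 = 5·16 + 1), so t ≡ 9·0 = 0 ≡ 0 (mod 16).
    Then x = 7 + 9·0 = 7, valid modulo lcm(9, 16) = 144: x ≡ 7 (mod 144).
  Combine with x ≡ 11 (mod 19); new modulus lcm = 2736.
    Write x = 7 + 144·t and substitute into x ≡ 11 (mod 19): 144·t ≡ 11 − 7 = 4 (mod 19).
    Reduce coefficients mod 19: 11·t ≡ 4 (mod 19).
    The inverse of 11 mod 19 is 7 (since 11·7 = 77 = 4·19 + 1), so t ≡ 7·4 = 28 ≡ 9 (mod 19).
    Then x = 7 + 144·9 = 1303, valid modulo lcm(144, 19) = 2736: x ≡ 1303 (mod 2736).
  Combine with x ≡ 4 (mod 11); new modulus lcm = 30096.
    Write x = 1303 + 2736·t and substitute into x ≡ 4 (mod 11): 2736·t ≡ 4 − 1303 = -1299 (mod 11).
    Reduce coefficients mod 11: 8·t ≡ 10 (mod 11).
    The inverse of 8 mod 11 is 7 (since 8·7 = 56 = 5·11 + 1), so t ≡ 7·10 = 70 ≡ 4 (mod 11).
    Then x = 1303 + 2736·4 = 12247, valid modulo lcm(2736, 11) = 30096: x ≡ 12247 (mod 30096).
Verify against each original: 12247 mod 9 = 7, 12247 mod 16 = 7, 12247 mod 19 = 11, 12247 mod 11 = 4.

x ≡ 12247 (mod 30096).


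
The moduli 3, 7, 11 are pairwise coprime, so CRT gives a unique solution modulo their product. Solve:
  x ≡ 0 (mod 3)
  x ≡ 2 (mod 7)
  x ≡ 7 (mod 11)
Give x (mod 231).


Moduli 3, 7, 11 are pairwise coprime; by CRT there is a unique solution modulo M = 3 · 7 · 11 = 231.
Solve pairwise, accumulating the modulus:
  Start with x ≡ 0 (mod 3).
  Combine with x ≡ 2 (mod 7): since gcd(3, 7) = 1, we get a unique residue mod 21.
    Write x = 0 + 3·t and substitute into x ≡ 2 (mod 7): 3·t ≡ 2 − 0 = 2 (mod 7).
    The inverse of 3 mod 7 is 5 (since 3·5 = 15 = 2·7 + 1), so t ≡ 5·2 = 10 ≡ 3 (mod 7).
    Then x = 0 + 3·3 = 9, valid modulo lcm(3, 7) = 21: x ≡ 9 (mod 21).
  Combine with x ≡ 7 (mod 11): since gcd(21, 11) = 1, we get a unique residue mod 231.
    Write x = 9 + 21·t and substitute into x ≡ 7 (mod 11): 21·t ≡ 7 − 9 = -2 (mod 11).
    Reduce coefficients mod 11: 10·t ≡ 9 (mod 11).
    The inverse of 10 mod 11 is 10 (since 10·10 = 100 = 9·11 + 1), so t ≡ 10·9 = 90 ≡ 2 (mod 11).
    Then x = 9 + 21·2 = 51, valid modulo lcm(21, 11) = 231: x ≡ 51 (mod 231).
Verify: 51 mod 3 = 0 ✓, 51 mod 7 = 2 ✓, 51 mod 11 = 7 ✓.

x ≡ 51 (mod 231).


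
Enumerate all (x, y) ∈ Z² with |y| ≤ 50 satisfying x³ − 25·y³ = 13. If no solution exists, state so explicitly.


The equation is x³ - 25y³ = 13. For fixed y, x³ = 25·y³ + 13, so a solution requires the RHS to be a perfect cube.
Strategy: iterate y from -50 to 50, compute RHS = 25·y³ + 13, and check whether it is a (positive or negative) perfect cube.
Check small values of y:
  y = 0: RHS = 13 is not a perfect cube.
  y = 1: RHS = 38 is not a perfect cube.
  y = -1: RHS = -12 is not a perfect cube.
  y = 2: RHS = 213 is not a perfect cube.
  y = -2: RHS = -187 is not a perfect cube.
  y = 3: RHS = 688 is not a perfect cube.
  y = -3: RHS = -662 is not a perfect cube.
Continuing the search up to |y| = 50 finds no solutions either.
No (x, y) in the scanned range satisfies the equation.

No integer solutions with |y| ≤ 50.


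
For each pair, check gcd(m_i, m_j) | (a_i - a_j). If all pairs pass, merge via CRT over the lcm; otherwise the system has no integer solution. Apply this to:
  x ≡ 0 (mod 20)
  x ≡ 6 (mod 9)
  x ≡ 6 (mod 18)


Moduli 20, 9, 18 are not pairwise coprime, so CRT works modulo lcm(m_i) when all pairwise compatibility conditions hold.
Pairwise compatibility: gcd(m_i, m_j) must divide a_i - a_j for every pair.
Merge one congruence at a time:
  Start: x ≡ 0 (mod 20).
  Combine with x ≡ 6 (mod 9): gcd(20, 9) = 1; 6 - 0 = 6, which IS divisible by 1, so compatible.
    Write x = 0 + 20·t and substitute into x ≡ 6 (mod 9): 20·t ≡ 6 − 0 = 6 (mod 9).
    Reduce coefficients mod 9: 2·t ≡ 6 (mod 9).
    The inverse of 2 mod 9 is 5 (since 2·5 = 10 = 1·9 + 1), so t ≡ 5·6 = 30 ≡ 3 (mod 9).
    Then x = 0 + 20·3 = 60, valid modulo lcm(20, 9) = 180: x ≡ 60 (mod 180).
  Combine with x ≡ 6 (mod 18): gcd(180, 18) = 18; 6 - 60 = -54, which IS divisible by 18, so compatible.
    Write x = 60 + 180·t and substitute into x ≡ 6 (mod 18): 180·t ≡ 6 − 60 = -54 (mod 18).
    Divide the congruence (and modulus) by g = 18: 10·t ≡ -3 (mod 1).
    Modulo 1 every t works; take t = 0.
    Then x = 60 + 180·0 = 60, valid modulo lcm(180, 18) = 180: x ≡ 60 (mod 180).
Verify: 60 mod 20 = 0, 60 mod 9 = 6, 60 mod 18 = 6.

x ≡ 60 (mod 180).


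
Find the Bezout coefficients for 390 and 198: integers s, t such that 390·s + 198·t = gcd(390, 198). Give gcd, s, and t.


Euclidean algorithm on (390, 198) — divide until remainder is 0:
  390 = 1 · 198 + 192
  198 = 1 · 192 + 6
  192 = 32 · 6 + 0
gcd(390, 198) = 6.
Track Bezout coefficients alongside the remainders: start with r₀ = 390 = a·1 + b·0 (s = 1, t = 0) and r₁ = 198 = a·0 + b·1 (s = 0, t = 1); each new remainder r_{k+1} = r_{k-1} − q_k·r_k inherits s_{k+1} = s_{k-1} − q_k·s_k, t_{k+1} = t_{k-1} − q_k·t_k, so r_k = a·s_k + b·t_k at every step:
  q = 1: r = 192, s = 1 − 1·0 = 1, t = 0 − 1·1 = -1  (check: 390·1 + 198·(-1) = 192)
  q = 1: r = 6, s = 0 − 1·1 = -1, t = 1 − 1·(-1) = 2  (check: 390·(-1) + 198·2 = 6)
The row with r = 6 (the gcd) gives the Bezout coefficients s = -1, t = 2.
Result: 390 · (-1) + 198 · (2) = 6.

gcd(390, 198) = 6; s = -1, t = 2 (check: 390·(-1) + 198·2 = 6).


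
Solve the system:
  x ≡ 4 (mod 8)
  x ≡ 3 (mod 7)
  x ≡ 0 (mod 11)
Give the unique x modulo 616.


Moduli 8, 7, 11 are pairwise coprime; by CRT there is a unique solution modulo M = 8 · 7 · 11 = 616.
Solve pairwise, accumulating the modulus:
  Start with x ≡ 4 (mod 8).
  Combine with x ≡ 3 (mod 7): since gcd(8, 7) = 1, we get a unique residue mod 56.
    Write x = 4 + 8·t and substitute into x ≡ 3 (mod 7): 8·t ≡ 3 − 4 = -1 (mod 7).
    Reduce coefficients mod 7: 1·t ≡ 6 (mod 7).
    So t ≡ 6 (mod 7).
    Then x = 4 + 8·6 = 52, valid modulo lcm(8, 7) = 56: x ≡ 52 (mod 56).
  Combine with x ≡ 0 (mod 11): since gcd(56, 11) = 1, we get a unique residue mod 616.
    Write x = 52 + 56·t and substitute into x ≡ 0 (mod 11): 56·t ≡ 0 − 52 = -52 (mod 11).
    Reduce coefficients mod 11: 1·t ≡ 3 (mod 11).
    So t ≡ 3 (mod 11).
    Then x = 52 + 56·3 = 220, valid modulo lcm(56, 11) = 616: x ≡ 220 (mod 616).
Verify: 220 mod 8 = 4 ✓, 220 mod 7 = 3 ✓, 220 mod 11 = 0 ✓.

x ≡ 220 (mod 616).


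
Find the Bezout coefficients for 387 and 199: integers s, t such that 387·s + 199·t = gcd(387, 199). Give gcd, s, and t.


Euclidean algorithm on (387, 199) — divide until remainder is 0:
  387 = 1 · 199 + 188
  199 = 1 · 188 + 11
  188 = 17 · 11 + 1
  11 = 11 · 1 + 0
gcd(387, 199) = 1.
Track Bezout coefficients alongside the remainders: start with r₀ = 387 = a·1 + b·0 (s = 1, t = 0) and r₁ = 199 = a·0 + b·1 (s = 0, t = 1); each new remainder r_{k+1} = r_{k-1} − q_k·r_k inherits s_{k+1} = s_{k-1} − q_k·s_k, t_{k+1} = t_{k-1} − q_k·t_k, so r_k = a·s_k + b·t_k at every step:
  q = 1: r = 188, s = 1 − 1·0 = 1, t = 0 − 1·1 = -1  (check: 387·1 + 199·(-1) = 188)
  q = 1: r = 11, s = 0 − 1·1 = -1, t = 1 − 1·(-1) = 2  (check: 387·(-1) + 199·2 = 11)
  q = 17: r = 1, s = 1 − 17·(-1) = 18, t = -1 − 17·2 = -35  (check: 387·18 + 199·(-35) = 1)
The row with r = 1 (the gcd) gives the Bezout coefficients s = 18, t = -35.
Result: 387 · (18) + 199 · (-35) = 1.

gcd(387, 199) = 1; s = 18, t = -35 (check: 387·18 + 199·(-35) = 1).


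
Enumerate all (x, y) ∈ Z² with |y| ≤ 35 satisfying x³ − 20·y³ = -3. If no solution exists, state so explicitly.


The equation is x³ - 20y³ = -3. For fixed y, x³ = 20·y³ − 3, so a solution requires the RHS to be a perfect cube.
Strategy: iterate y from -35 to 35, compute RHS = 20·y³ − 3, and check whether it is a (positive or negative) perfect cube.
Check small values of y:
  y = 0: RHS = -3 is not a perfect cube.
  y = 1: RHS = 17 is not a perfect cube.
  y = -1: RHS = -23 is not a perfect cube.
  y = 2: RHS = 157 is not a perfect cube.
  y = -2: RHS = -163 is not a perfect cube.
  y = 3: RHS = 537 is not a perfect cube.
  y = -3: RHS = -543 is not a perfect cube.
Continuing the search up to |y| = 35 finds no solutions either.
No (x, y) in the scanned range satisfies the equation.

No integer solutions with |y| ≤ 35.


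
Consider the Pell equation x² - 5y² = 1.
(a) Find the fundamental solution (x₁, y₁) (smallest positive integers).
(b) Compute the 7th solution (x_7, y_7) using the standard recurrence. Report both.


Step 1: Find the fundamental solution (x₁, y₁) of x² - 5y² = 1.
  Expand √5 as a continued fraction. a₀ = ⌊√5⌋ = 2; iterate m_{k+1} = d_k·a_k − m_k, d_{k+1} = (5 − m_{k+1}²)/d_k, a_{k+1} = ⌊(a₀ + m_{k+1})/d_{k+1}⌋ (starting m₀ = 0, d₀ = 1), with convergents p_k = a_k·p_{k-1} + p_{k-2}, q_k = a_k·q_{k-1} + q_{k-2} (p₋₁ = 1, q₋₁ = 0):
  k = 0: a₀ = 2; p₀/q₀ = 2/1; p₀² − 5·q₀² = 4 − 5 = -1.
  k = 1: m = 2, d = 1, a = ⌊(2 + 2)/1⌋ = 4; p/q = (4·2 + 1)/(4·1 + 0) = 9/4; p² − 5·q² = 81 − 80 = 1.
  The first convergent with p² − 5·q² = 1 gives the fundamental solution (x₁, y₁) = (9, 4).
Step 2: Apply the recurrence (x_{n+1}, y_{n+1}) = (x₁x_n + 5y₁y_n, x₁y_n + y₁x_n) repeatedly.
  From (x_1, y_1) = (9, 4): x_2 = 9·9 + 5·4·4 = 161; y_2 = 9·4 + 4·9 = 72.
  From (x_2, y_2) = (161, 72): x_3 = 9·161 + 5·4·72 = 2889; y_3 = 9·72 + 4·161 = 1292.
  From (x_3, y_3) = (2889, 1292): x_4 = 9·2889 + 5·4·1292 = 51841; y_4 = 9·1292 + 4·2889 = 23184.
  From (x_4, y_4) = (51841, 23184): x_5 = 9·51841 + 5·4·23184 = 930249; y_5 = 9·23184 + 4·51841 = 416020.
  From (x_5, y_5) = (930249, 416020): x_6 = 9·930249 + 5·4·416020 = 16692641; y_6 = 9·416020 + 4·930249 = 7465176.
  From (x_6, y_6) = (16692641, 7465176): x_7 = 9·16692641 + 5·4·7465176 = 299537289; y_7 = 9·7465176 + 4·16692641 = 133957148.
Step 3: Verify x_7² - 5·y_7² = 89722587501469521 - 89722587501469520 = 1 (should be 1). ✓

(x_1, y_1) = (9, 4); (x_7, y_7) = (299537289, 133957148).


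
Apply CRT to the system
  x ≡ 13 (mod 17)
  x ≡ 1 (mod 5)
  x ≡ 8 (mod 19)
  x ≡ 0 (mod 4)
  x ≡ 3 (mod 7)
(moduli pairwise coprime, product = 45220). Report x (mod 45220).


Product of moduli M = 17 · 5 · 19 · 4 · 7 = 45220.
Merge one congruence at a time:
  Start: x ≡ 13 (mod 17).
  Combine with x ≡ 1 (mod 5); new modulus lcm = 85.
    Write x = 13 + 17·t and substitute into x ≡ 1 (mod 5): 17·t ≡ 1 − 13 = -12 (mod 5).
    Reduce coefficients mod 5: 2·t ≡ 3 (mod 5).
    The inverse of 2 mod 5 is 3 (since 2·3 = 6 = 1·5 + 1), so t ≡ 3·3 = 9 ≡ 4 (mod 5).
    Then x = 13 + 17·4 = 81, valid modulo lcm(17, 5) = 85: x ≡ 81 (mod 85).
  Combine with x ≡ 8 (mod 19); new modulus lcm = 1615.
    Write x = 81 + 85·t and substitute into x ≡ 8 (mod 19): 85·t ≡ 8 − 81 = -73 (mod 19).
    Reduce coefficients mod 19: 9·t ≡ 3 (mod 19).
    The inverse of 9 mod 19 is 17 (since 9·17 = 153 = 8·19 + 1), so t ≡ 17·3 = 51 ≡ 13 (mod 19).
    Then x = 81 + 85·13 = 1186, valid modulo lcm(85, 19) = 1615: x ≡ 1186 (mod 1615).
  Combine with x ≡ 0 (mod 4); new modulus lcm = 6460.
    Write x = 1186 + 1615·t and substitute into x ≡ 0 (mod 4): 1615·t ≡ 0 − 1186 = -1186 (mod 4).
    Reduce coefficients mod 4: 3·t ≡ 2 (mod 4).
    The inverse of 3 mod 4 is 3 (since 3·3 = 9 = 2·4 + 1), so t ≡ 3·2 = 6 ≡ 2 (mod 4).
    Then x = 1186 + 1615·2 = 4416, valid modulo lcm(1615, 4) = 6460: x ≡ 4416 (mod 6460).
  Combine with x ≡ 3 (mod 7); new modulus lcm = 45220.
    Write x = 4416 + 6460·t and substitute into x ≡ 3 (mod 7): 6460·t ≡ 3 − 4416 = -4413 (mod 7).
    Reduce coefficients mod 7: 6·t ≡ 4 (mod 7).
    The inverse of 6 mod 7 is 6 (since 6·6 = 36 = 5·7 + 1), so t ≡ 6·4 = 24 ≡ 3 (mod 7).
    Then x = 4416 + 6460·3 = 23796, valid modulo lcm(6460, 7) = 45220: x ≡ 23796 (mod 45220).
Verify against each original: 23796 mod 17 = 13, 23796 mod 5 = 1, 23796 mod 19 = 8, 23796 mod 4 = 0, 23796 mod 7 = 3.

x ≡ 23796 (mod 45220).


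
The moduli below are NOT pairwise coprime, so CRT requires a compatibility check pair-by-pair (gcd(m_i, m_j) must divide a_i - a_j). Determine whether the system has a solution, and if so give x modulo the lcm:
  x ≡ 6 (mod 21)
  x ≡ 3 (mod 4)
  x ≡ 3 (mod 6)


Moduli 21, 4, 6 are not pairwise coprime, so CRT works modulo lcm(m_i) when all pairwise compatibility conditions hold.
Pairwise compatibility: gcd(m_i, m_j) must divide a_i - a_j for every pair.
Merge one congruence at a time:
  Start: x ≡ 6 (mod 21).
  Combine with x ≡ 3 (mod 4): gcd(21, 4) = 1; 3 - 6 = -3, which IS divisible by 1, so compatible.
    Write x = 6 + 21·t and substitute into x ≡ 3 (mod 4): 21·t ≡ 3 − 6 = -3 (mod 4).
    Reduce coefficients mod 4: 1·t ≡ 1 (mod 4).
    So t ≡ 1 (mod 4).
    Then x = 6 + 21·1 = 27, valid modulo lcm(21, 4) = 84: x ≡ 27 (mod 84).
  Combine with x ≡ 3 (mod 6): gcd(84, 6) = 6; 3 - 27 = -24, which IS divisible by 6, so compatible.
    Write x = 27 + 84·t and substitute into x ≡ 3 (mod 6): 84·t ≡ 3 − 27 = -24 (mod 6).
    Divide the congruence (and modulus) by g = 6: 14·t ≡ -4 (mod 1).
    Modulo 1 every t works; take t = 0.
    Then x = 27 + 84·0 = 27, valid modulo lcm(84, 6) = 84: x ≡ 27 (mod 84).
Verify: 27 mod 21 = 6, 27 mod 4 = 3, 27 mod 6 = 3.

x ≡ 27 (mod 84).


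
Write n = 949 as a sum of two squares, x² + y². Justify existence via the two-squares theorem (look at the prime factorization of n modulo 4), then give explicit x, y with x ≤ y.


Step 1: Factor n = 949 = 13 · 73.
Step 2: Check the mod-4 condition on each prime factor: 13 ≡ 1 (mod 4), exponent 1; 73 ≡ 1 (mod 4), exponent 1.
All primes ≡ 3 (mod 4) appear to even exponent (or don't appear), so by the two-squares theorem n IS expressible as a sum of two squares.
Step 3: Build a representation. Here n = 13 · 73 is a product of primes ≡ 1 (mod 4). Each prime p ≡ 1 (mod 4) is itself a sum of two squares; find a² by testing p − a² for a perfect square:
  13: 13 − 1² = 12, 13 − 2² = 9 = 3² ⇒ 13 = 2² + 3².
  73: 73 − 1² = 72, 73 − 2² = 69, 73 − 3² = 64 = 8² ⇒ 73 = 3² + 8².
  Combine using the Brahmagupta–Fibonacci identity (a² + b²)(c² + d²) = (ac − bd)² + (ad + bc)² = (ac + bd)² + (ad − bc)²:
  13 · 73 = 949: from (2² + 3²)(3² + 8²), take (2·3 − 3·8, 2·8 + 3·3) = (6 − 24, 16 + 9) = (-18, 25); dropping signs (only squares matter) gives (18, 25); check 18² + 25² = 324 + 625 = 949 ✓.
Step 4: Order so x ≤ y and verify: 18² + 25² = 324 + 625 = 949 = n. ✓

n = 949 = 18² + 25² (one valid representation with x ≤ y).


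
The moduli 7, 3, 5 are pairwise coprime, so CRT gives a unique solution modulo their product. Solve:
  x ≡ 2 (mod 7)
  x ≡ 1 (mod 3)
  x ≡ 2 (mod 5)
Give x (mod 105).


Moduli 7, 3, 5 are pairwise coprime; by CRT there is a unique solution modulo M = 7 · 3 · 5 = 105.
Solve pairwise, accumulating the modulus:
  Start with x ≡ 2 (mod 7).
  Combine with x ≡ 1 (mod 3): since gcd(7, 3) = 1, we get a unique residue mod 21.
    Write x = 2 + 7·t and substitute into x ≡ 1 (mod 3): 7·t ≡ 1 − 2 = -1 (mod 3).
    Reduce coefficients mod 3: 1·t ≡ 2 (mod 3).
    So t ≡ 2 (mod 3).
    Then x = 2 + 7·2 = 16, valid modulo lcm(7, 3) = 21: x ≡ 16 (mod 21).
  Combine with x ≡ 2 (mod 5): since gcd(21, 5) = 1, we get a unique residue mod 105.
    Write x = 16 + 21·t and substitute into x ≡ 2 (mod 5): 21·t ≡ 2 − 16 = -14 (mod 5).
    Reduce coefficients mod 5: 1·t ≡ 1 (mod 5).
    So t ≡ 1 (mod 5).
    Then x = 16 + 21·1 = 37, valid modulo lcm(21, 5) = 105: x ≡ 37 (mod 105).
Verify: 37 mod 7 = 2 ✓, 37 mod 3 = 1 ✓, 37 mod 5 = 2 ✓.

x ≡ 37 (mod 105).


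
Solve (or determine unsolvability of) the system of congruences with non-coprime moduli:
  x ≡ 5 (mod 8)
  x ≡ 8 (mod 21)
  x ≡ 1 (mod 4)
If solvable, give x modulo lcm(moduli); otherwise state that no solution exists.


Moduli 8, 21, 4 are not pairwise coprime, so CRT works modulo lcm(m_i) when all pairwise compatibility conditions hold.
Pairwise compatibility: gcd(m_i, m_j) must divide a_i - a_j for every pair.
Merge one congruence at a time:
  Start: x ≡ 5 (mod 8).
  Combine with x ≡ 8 (mod 21): gcd(8, 21) = 1; 8 - 5 = 3, which IS divisible by 1, so compatible.
    Write x = 5 + 8·t and substitute into x ≡ 8 (mod 21): 8·t ≡ 8 − 5 = 3 (mod 21).
    The inverse of 8 mod 21 is 8 (since 8·8 = 64 = 3·21 + 1), so t ≡ 8·3 = 24 ≡ 3 (mod 21).
    Then x = 5 + 8·3 = 29, valid modulo lcm(8, 21) = 168: x ≡ 29 (mod 168).
  Combine with x ≡ 1 (mod 4): gcd(168, 4) = 4; 1 - 29 = -28, which IS divisible by 4, so compatible.
    Write x = 29 + 168·t and substitute into x ≡ 1 (mod 4): 168·t ≡ 1 − 29 = -28 (mod 4).
    Divide the congruence (and modulus) by g = 4: 42·t ≡ -7 (mod 1).
    Modulo 1 every t works; take t = 0.
    Then x = 29 + 168·0 = 29, valid modulo lcm(168, 4) = 168: x ≡ 29 (mod 168).
Verify: 29 mod 8 = 5, 29 mod 21 = 8, 29 mod 4 = 1.

x ≡ 29 (mod 168).


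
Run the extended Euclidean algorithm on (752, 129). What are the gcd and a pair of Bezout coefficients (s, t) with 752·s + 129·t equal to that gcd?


Euclidean algorithm on (752, 129) — divide until remainder is 0:
  752 = 5 · 129 + 107
  129 = 1 · 107 + 22
  107 = 4 · 22 + 19
  22 = 1 · 19 + 3
  19 = 6 · 3 + 1
  3 = 3 · 1 + 0
gcd(752, 129) = 1.
Track Bezout coefficients alongside the remainders: start with r₀ = 752 = a·1 + b·0 (s = 1, t = 0) and r₁ = 129 = a·0 + b·1 (s = 0, t = 1); each new remainder r_{k+1} = r_{k-1} − q_k·r_k inherits s_{k+1} = s_{k-1} − q_k·s_k, t_{k+1} = t_{k-1} − q_k·t_k, so r_k = a·s_k + b·t_k at every step:
  q = 5: r = 107, s = 1 − 5·0 = 1, t = 0 − 5·1 = -5  (check: 752·1 + 129·(-5) = 107)
  q = 1: r = 22, s = 0 − 1·1 = -1, t = 1 − 1·(-5) = 6  (check: 752·(-1) + 129·6 = 22)
  q = 4: r = 19, s = 1 − 4·(-1) = 5, t = -5 − 4·6 = -29  (check: 752·5 + 129·(-29) = 19)
  q = 1: r = 3, s = -1 − 1·5 = -6, t = 6 − 1·(-29) = 35  (check: 752·(-6) + 129·35 = 3)
  q = 6: r = 1, s = 5 − 6·(-6) = 41, t = -29 − 6·35 = -239  (check: 752·41 + 129·(-239) = 1)
The row with r = 1 (the gcd) gives the Bezout coefficients s = 41, t = -239.
Result: 752 · (41) + 129 · (-239) = 1.

gcd(752, 129) = 1; s = 41, t = -239 (check: 752·41 + 129·(-239) = 1).


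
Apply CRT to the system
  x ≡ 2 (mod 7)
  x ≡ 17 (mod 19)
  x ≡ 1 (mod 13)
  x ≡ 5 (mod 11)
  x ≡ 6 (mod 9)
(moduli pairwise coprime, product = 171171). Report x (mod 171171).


Product of moduli M = 7 · 19 · 13 · 11 · 9 = 171171.
Merge one congruence at a time:
  Start: x ≡ 2 (mod 7).
  Combine with x ≡ 17 (mod 19); new modulus lcm = 133.
    Write x = 2 + 7·t and substitute into x ≡ 17 (mod 19): 7·t ≡ 17 − 2 = 15 (mod 19).
    The inverse of 7 mod 19 is 11 (since 7·11 = 77 = 4·19 + 1), so t ≡ 11·15 = 165 ≡ 13 (mod 19).
    Then x = 2 + 7·13 = 93, valid modulo lcm(7, 19) = 133: x ≡ 93 (mod 133).
  Combine with x ≡ 1 (mod 13); new modulus lcm = 1729.
    Write x = 93 + 133·t and substitute into x ≡ 1 (mod 13): 133·t ≡ 1 − 93 = -92 (mod 13).
    Reduce coefficients mod 13: 3·t ≡ 12 (mod 13).
    The inverse of 3 mod 13 is 9 (since 3·9 = 27 = 2·13 + 1), so t ≡ 9·12 = 108 ≡ 4 (mod 13).
    Then x = 93 + 133·4 = 625, valid modulo lcm(133, 13) = 1729: x ≡ 625 (mod 1729).
  Combine with x ≡ 5 (mod 11); new modulus lcm = 19019.
    Write x = 625 + 1729·t and substitute into x ≡ 5 (mod 11): 1729·t ≡ 5 − 625 = -620 (mod 11).
    Reduce coefficients mod 11: 2·t ≡ 7 (mod 11).
    The inverse of 2 mod 11 is 6 (since 2·6 = 12 = 1·11 + 1), so t ≡ 6·7 = 42 ≡ 9 (mod 11).
    Then x = 625 + 1729·9 = 16186, valid modulo lcm(1729, 11) = 19019: x ≡ 16186 (mod 19019).
  Combine with x ≡ 6 (mod 9); new modulus lcm = 171171.
    Write x = 16186 + 19019·t and substitute into x ≡ 6 (mod 9): 19019·t ≡ 6 − 16186 = -16180 (mod 9).
    Reduce coefficients mod 9: 2·t ≡ 2 (mod 9).
    The inverse of 2 mod 9 is 5 (since 2·5 = 10 = 1·9 + 1), so t ≡ 5·2 = 10 ≡ 1 (mod 9).
    Then x = 16186 + 19019·1 = 35205, valid modulo lcm(19019, 9) = 171171: x ≡ 35205 (mod 171171).
Verify against each original: 35205 mod 7 = 2, 35205 mod 19 = 17, 35205 mod 13 = 1, 35205 mod 11 = 5, 35205 mod 9 = 6.

x ≡ 35205 (mod 171171).
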